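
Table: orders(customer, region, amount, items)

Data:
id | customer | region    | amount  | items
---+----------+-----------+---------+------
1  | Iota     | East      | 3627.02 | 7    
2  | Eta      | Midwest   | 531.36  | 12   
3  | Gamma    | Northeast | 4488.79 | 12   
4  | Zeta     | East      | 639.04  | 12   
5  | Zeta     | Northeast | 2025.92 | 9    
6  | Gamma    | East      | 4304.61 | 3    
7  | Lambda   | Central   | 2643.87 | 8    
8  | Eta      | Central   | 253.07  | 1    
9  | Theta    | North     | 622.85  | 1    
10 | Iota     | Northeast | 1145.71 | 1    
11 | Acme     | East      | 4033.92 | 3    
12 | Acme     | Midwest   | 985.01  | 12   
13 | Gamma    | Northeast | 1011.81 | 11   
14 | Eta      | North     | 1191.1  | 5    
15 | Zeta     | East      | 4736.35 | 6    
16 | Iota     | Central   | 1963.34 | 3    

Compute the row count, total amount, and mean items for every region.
SELECT region,
       COUNT(*) as cnt,
       SUM(amount) as total_amount,
       AVG(items) as avg_items
FROM orders
GROUP BY region

Result:
  Central: 3 records, 4860.28 total amount, 4.00 avg items
  East: 5 records, 17340.94 total amount, 6.20 avg items
  Midwest: 2 records, 1516.37 total amount, 12.00 avg items
  North: 2 records, 1813.95 total amount, 3.00 avg items
  Northeast: 4 records, 8672.23 total amount, 8.25 avg items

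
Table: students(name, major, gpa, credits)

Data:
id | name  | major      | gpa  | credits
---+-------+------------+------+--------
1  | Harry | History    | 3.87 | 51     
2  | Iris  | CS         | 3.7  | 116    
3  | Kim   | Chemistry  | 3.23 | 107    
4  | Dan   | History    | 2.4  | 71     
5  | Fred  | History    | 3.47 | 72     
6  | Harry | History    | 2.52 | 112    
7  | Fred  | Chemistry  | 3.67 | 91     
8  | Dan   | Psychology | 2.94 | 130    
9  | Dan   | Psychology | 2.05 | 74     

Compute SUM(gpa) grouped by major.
SELECT major, SUM(gpa) as result
FROM students
GROUP BY major

Result:
  CS: 3.70
  Chemistry: 6.90
  History: 12.26
  Psychology: 4.99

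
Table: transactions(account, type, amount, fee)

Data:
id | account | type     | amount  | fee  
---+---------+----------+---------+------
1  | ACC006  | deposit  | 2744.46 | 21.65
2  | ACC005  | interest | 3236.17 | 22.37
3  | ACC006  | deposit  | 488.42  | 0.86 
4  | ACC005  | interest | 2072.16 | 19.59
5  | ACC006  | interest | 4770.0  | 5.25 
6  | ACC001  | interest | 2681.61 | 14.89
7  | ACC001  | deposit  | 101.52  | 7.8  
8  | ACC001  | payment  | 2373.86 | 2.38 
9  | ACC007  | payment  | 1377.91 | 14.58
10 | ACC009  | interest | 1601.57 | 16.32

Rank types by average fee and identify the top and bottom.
SELECT type, AVG(fee)
FROM transactions
GROUP BY type
ORDER BY AVG(fee)

All groups:
  payment: 8.48
  deposit: 10.10
  interest: 15.68

Highest: interest (15.68)
Lowest: payment (8.48)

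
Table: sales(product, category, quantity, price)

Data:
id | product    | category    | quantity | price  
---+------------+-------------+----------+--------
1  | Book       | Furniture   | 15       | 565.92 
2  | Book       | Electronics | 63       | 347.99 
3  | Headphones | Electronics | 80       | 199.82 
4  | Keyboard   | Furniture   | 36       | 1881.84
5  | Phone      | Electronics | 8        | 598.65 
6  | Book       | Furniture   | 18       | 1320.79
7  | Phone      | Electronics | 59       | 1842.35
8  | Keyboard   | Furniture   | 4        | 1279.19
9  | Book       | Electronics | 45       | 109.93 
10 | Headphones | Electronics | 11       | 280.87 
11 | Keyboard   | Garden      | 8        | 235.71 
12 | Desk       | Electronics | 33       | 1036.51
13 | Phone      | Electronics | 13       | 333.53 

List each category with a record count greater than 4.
SELECT category, COUNT(*) as cnt
FROM sales
GROUP BY category
HAVING COUNT(*) > 4

Result:
  Electronics: 8

Note: HAVING filters groups after aggregation, WHERE filters rows before.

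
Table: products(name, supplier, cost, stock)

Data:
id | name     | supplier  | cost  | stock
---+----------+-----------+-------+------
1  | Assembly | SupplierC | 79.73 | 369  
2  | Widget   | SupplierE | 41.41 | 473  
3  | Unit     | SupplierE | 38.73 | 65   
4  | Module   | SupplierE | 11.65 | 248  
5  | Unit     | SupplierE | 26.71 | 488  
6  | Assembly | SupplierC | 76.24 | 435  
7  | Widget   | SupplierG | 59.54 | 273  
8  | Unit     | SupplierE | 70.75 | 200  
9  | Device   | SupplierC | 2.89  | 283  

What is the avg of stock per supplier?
SELECT supplier, AVG(stock) as result
FROM products
GROUP BY supplier

Result:
  SupplierC: 362.33
  SupplierE: 294.80
  SupplierG: 273.00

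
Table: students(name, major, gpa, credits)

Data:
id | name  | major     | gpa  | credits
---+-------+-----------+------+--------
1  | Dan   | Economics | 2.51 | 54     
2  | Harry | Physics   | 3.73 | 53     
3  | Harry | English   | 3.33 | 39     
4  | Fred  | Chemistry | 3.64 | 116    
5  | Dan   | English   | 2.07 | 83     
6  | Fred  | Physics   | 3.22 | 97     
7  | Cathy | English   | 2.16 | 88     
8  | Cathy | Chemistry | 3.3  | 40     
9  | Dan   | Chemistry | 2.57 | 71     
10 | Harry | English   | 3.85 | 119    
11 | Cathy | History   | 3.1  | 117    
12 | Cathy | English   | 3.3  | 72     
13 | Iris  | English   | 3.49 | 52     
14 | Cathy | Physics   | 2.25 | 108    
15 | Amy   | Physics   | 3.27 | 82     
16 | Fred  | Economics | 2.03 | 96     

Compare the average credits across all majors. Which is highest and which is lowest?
SELECT major, AVG(credits)
FROM students
GROUP BY major
ORDER BY AVG(credits)

All groups:
  Economics: 75.00
  English: 75.50
  Chemistry: 75.67
  Physics: 85.00
  History: 117.00

Highest: History (117.00)
Lowest: Economics (75.00)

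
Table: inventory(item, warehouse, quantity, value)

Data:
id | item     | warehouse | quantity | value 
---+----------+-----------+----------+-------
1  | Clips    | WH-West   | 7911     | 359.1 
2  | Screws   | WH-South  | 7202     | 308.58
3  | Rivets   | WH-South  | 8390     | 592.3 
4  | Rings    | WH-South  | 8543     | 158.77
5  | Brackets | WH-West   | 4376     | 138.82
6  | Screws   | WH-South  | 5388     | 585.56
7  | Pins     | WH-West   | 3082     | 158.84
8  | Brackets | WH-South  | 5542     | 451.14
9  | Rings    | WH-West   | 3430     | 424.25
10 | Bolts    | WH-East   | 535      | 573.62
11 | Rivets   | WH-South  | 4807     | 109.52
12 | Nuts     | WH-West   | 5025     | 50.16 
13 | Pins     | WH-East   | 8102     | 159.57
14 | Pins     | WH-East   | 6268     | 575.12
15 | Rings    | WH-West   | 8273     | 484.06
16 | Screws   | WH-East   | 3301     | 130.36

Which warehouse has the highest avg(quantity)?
SELECT warehouse, AVG(quantity) as val
FROM inventory
GROUP BY warehouse
ORDER BY val DESC
LIMIT 1

Result: WH-South with avg(quantity) = 6645.33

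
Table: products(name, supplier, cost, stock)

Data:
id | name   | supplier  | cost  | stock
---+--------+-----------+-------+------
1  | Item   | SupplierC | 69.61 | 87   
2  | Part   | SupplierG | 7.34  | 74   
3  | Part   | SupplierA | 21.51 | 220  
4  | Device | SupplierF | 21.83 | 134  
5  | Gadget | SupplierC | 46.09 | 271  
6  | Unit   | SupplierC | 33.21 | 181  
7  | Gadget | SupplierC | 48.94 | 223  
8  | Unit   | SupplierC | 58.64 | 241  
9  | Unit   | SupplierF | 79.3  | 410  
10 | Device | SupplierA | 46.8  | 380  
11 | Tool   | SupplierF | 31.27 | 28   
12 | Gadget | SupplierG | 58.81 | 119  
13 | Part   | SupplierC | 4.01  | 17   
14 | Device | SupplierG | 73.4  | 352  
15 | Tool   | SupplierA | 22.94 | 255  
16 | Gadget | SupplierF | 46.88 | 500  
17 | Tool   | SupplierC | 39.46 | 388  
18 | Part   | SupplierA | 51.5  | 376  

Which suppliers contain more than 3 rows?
SELECT supplier, COUNT(*) as cnt
FROM products
GROUP BY supplier
HAVING COUNT(*) > 3

Result:
  SupplierA: 4
  SupplierC: 7
  SupplierF: 4

Note: HAVING filters groups after aggregation, WHERE filters rows before.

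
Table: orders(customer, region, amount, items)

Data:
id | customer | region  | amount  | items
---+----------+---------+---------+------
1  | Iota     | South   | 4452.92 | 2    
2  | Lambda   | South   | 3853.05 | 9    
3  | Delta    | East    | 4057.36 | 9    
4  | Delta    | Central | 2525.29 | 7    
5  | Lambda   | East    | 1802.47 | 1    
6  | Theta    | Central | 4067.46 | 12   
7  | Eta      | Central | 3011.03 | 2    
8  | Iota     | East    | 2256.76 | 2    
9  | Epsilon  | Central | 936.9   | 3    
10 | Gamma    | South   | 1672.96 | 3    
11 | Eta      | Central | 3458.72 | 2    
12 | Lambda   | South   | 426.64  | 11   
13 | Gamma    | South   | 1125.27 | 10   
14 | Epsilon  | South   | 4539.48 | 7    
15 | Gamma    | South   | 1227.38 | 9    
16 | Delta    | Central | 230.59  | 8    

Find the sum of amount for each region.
SELECT region, SUM(amount) as result
FROM orders
GROUP BY region

Result:
  Central: 14229.99
  East: 8116.59
  South: 17297.70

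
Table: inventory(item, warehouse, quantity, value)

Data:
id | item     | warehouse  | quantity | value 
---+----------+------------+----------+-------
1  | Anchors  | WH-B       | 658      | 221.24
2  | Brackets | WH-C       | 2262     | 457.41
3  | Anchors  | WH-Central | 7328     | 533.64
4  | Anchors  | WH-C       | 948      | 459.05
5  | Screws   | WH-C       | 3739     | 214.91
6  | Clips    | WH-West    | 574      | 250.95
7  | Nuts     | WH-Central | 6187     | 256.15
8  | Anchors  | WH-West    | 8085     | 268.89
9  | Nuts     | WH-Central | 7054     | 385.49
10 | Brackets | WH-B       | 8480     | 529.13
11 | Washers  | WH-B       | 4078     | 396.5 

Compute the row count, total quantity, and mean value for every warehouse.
SELECT warehouse,
       COUNT(*) as cnt,
       SUM(quantity) as total_quantity,
       AVG(value) as avg_value
FROM inventory
GROUP BY warehouse

Result:
  WH-B: 3 records, 13216 total quantity, 382.29 avg value
  WH-C: 3 records, 6949 total quantity, 377.12 avg value
  WH-Central: 3 records, 20569 total quantity, 391.76 avg value
  WH-West: 2 records, 8659 total quantity, 259.92 avg value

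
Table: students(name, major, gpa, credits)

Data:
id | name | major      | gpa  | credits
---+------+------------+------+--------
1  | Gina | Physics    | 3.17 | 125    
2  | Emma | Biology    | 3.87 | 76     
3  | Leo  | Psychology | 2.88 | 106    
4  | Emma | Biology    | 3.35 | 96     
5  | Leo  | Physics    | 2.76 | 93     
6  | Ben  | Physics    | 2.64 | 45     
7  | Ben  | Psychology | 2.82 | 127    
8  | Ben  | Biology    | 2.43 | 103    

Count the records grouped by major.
SELECT major, COUNT(*) as count
FROM students
GROUP BY major

Result:
  Biology: 3
  Physics: 3
  Psychology: 2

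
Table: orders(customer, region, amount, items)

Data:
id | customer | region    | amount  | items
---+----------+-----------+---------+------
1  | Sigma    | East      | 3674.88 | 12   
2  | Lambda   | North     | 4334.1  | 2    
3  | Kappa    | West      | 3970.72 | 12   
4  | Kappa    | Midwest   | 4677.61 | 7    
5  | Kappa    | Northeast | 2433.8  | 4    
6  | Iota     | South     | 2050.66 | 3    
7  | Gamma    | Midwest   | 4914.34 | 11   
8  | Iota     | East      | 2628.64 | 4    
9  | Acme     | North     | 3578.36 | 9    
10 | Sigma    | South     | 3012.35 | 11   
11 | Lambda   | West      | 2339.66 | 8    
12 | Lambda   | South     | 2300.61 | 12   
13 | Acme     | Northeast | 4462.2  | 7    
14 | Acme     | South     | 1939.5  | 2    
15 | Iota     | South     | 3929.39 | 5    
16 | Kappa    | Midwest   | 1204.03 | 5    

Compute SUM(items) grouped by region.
SELECT region, SUM(items) as result
FROM orders
GROUP BY region

Result:
  East: 16
  Midwest: 23
  North: 11
  Northeast: 11
  South: 33
  West: 20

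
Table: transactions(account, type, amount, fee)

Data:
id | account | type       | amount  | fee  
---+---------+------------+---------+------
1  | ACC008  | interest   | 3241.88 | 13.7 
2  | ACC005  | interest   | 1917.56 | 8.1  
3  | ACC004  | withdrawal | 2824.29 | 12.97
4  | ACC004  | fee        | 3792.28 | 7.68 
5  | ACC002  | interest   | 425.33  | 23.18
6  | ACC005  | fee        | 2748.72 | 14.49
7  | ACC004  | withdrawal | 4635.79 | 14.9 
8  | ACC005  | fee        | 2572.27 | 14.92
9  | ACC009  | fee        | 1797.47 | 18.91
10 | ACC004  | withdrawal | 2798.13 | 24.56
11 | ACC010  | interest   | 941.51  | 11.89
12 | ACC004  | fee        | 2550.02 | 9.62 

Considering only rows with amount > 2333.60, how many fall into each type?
SELECT type, COUNT(*)
FROM transactions
WHERE amount > 2333.60
GROUP BY type

Note: WHERE filters rows before grouping.

Result:
  fee: 4
  interest: 1
  withdrawal: 3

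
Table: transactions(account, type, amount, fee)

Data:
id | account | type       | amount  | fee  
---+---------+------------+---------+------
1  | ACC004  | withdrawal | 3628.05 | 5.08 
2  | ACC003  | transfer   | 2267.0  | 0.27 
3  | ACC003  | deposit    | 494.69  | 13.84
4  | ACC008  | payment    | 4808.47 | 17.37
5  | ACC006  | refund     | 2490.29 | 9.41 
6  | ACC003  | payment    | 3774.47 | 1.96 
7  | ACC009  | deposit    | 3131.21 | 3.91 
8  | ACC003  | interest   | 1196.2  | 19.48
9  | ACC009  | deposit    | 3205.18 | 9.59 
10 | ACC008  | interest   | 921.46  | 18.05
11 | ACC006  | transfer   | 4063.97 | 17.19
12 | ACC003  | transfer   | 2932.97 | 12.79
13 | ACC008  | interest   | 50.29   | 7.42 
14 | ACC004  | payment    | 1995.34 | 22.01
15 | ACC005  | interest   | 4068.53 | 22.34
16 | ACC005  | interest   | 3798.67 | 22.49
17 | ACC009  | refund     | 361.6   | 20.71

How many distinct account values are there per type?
SELECT type, COUNT(DISTINCT account)
FROM transactions
GROUP BY type

Result:
  deposit: 2 distinct
  interest: 3 distinct
  payment: 3 distinct
  refund: 2 distinct
  transfer: 2 distinct
  withdrawal: 1 distinct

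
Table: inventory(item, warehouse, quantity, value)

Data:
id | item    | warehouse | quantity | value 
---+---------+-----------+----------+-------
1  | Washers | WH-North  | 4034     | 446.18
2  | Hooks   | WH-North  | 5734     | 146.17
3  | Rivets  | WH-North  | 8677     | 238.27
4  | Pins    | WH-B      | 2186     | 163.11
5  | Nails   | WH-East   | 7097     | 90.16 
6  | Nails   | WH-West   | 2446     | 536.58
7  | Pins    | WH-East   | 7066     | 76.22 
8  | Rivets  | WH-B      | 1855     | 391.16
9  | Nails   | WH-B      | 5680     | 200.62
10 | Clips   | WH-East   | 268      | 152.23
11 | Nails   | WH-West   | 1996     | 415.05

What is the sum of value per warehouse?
SELECT warehouse, SUM(value) as result
FROM inventory
GROUP BY warehouse

Result:
  WH-B: 754.89
  WH-East: 318.61
  WH-North: 830.62
  WH-West: 951.63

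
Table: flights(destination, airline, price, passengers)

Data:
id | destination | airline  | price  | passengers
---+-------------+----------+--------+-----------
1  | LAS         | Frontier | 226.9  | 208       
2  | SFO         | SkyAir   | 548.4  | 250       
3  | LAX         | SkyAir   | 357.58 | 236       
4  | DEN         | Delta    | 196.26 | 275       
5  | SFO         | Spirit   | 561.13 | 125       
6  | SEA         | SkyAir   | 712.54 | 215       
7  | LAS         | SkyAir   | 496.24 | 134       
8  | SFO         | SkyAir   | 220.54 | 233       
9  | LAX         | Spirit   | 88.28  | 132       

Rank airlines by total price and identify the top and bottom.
SELECT airline, SUM(price)
FROM flights
GROUP BY airline
ORDER BY SUM(price)

All groups:
  Delta: 196.26
  Frontier: 226.90
  Spirit: 649.41
  SkyAir: 2335.30

Highest: SkyAir (2335.30)
Lowest: Delta (196.26)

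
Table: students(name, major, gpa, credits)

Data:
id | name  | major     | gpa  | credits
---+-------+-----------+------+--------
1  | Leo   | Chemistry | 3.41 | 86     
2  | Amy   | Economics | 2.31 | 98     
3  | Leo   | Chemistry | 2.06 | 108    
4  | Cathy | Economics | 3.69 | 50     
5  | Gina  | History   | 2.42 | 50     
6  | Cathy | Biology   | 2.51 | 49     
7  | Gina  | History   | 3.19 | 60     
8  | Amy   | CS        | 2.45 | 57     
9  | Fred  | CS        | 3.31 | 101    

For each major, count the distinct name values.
SELECT major, COUNT(DISTINCT name)
FROM students
GROUP BY major

Result:
  Biology: 1 distinct
  CS: 2 distinct
  Chemistry: 1 distinct
  Economics: 2 distinct
  History: 1 distinct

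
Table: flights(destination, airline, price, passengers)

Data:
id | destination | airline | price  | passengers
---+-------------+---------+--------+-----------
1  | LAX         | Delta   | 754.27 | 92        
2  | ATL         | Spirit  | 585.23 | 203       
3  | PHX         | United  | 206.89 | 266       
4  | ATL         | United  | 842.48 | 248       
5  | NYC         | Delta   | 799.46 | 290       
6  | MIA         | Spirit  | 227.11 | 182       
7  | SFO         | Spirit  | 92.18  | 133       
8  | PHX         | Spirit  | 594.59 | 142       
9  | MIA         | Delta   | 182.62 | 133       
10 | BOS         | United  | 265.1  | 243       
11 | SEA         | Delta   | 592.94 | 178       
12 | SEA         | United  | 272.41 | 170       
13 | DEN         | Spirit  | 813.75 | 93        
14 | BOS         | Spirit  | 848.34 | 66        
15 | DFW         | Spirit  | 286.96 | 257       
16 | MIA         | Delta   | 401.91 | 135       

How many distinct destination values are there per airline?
SELECT airline, COUNT(DISTINCT destination)
FROM flights
GROUP BY airline

Result:
  Delta: 4 distinct
  Spirit: 7 distinct
  United: 4 distinct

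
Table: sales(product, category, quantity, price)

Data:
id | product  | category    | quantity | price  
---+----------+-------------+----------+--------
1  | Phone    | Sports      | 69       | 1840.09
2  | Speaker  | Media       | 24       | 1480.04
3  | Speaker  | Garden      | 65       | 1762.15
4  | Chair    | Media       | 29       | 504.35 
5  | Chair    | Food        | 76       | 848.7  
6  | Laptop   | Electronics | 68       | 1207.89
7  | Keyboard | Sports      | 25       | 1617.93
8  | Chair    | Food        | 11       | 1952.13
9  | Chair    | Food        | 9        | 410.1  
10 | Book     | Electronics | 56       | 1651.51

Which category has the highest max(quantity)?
SELECT category, MAX(quantity) as val
FROM sales
GROUP BY category
ORDER BY val DESC
LIMIT 1

Result: Food with max(quantity) = 76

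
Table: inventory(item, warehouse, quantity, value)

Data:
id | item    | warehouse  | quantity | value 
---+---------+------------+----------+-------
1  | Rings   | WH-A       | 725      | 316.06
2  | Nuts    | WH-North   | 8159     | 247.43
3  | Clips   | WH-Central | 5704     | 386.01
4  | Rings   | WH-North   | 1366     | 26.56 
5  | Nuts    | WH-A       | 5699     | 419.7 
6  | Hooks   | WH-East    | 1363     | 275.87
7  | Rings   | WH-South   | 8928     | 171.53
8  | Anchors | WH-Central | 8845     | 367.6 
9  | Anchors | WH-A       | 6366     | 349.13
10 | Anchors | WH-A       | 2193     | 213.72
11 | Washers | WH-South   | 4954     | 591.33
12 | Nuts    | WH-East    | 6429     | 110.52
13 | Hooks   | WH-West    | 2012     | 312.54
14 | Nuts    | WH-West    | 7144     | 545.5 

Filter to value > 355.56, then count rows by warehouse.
SELECT warehouse, COUNT(*)
FROM inventory
WHERE value > 355.56
GROUP BY warehouse

Note: WHERE filters rows before grouping.

Result:
  WH-A: 1
  WH-Central: 2
  WH-South: 1
  WH-West: 1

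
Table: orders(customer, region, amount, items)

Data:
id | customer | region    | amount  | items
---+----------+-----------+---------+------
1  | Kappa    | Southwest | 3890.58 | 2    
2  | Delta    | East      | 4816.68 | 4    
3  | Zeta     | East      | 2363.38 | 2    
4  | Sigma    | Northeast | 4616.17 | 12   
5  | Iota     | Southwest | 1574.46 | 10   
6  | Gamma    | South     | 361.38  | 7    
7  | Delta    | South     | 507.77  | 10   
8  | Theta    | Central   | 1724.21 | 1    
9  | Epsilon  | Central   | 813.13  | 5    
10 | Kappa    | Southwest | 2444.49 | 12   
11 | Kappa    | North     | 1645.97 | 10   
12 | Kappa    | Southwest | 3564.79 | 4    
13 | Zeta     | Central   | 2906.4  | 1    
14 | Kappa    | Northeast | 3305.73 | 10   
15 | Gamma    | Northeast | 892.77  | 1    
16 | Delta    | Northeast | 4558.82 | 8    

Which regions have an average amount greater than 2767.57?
SELECT region, AVG(amount)
FROM orders
GROUP BY region
HAVING AVG(amount) > 2767.57

Result:
  East: avg=3590.03
  Northeast: avg=3343.37
  Southwest: avg=2868.58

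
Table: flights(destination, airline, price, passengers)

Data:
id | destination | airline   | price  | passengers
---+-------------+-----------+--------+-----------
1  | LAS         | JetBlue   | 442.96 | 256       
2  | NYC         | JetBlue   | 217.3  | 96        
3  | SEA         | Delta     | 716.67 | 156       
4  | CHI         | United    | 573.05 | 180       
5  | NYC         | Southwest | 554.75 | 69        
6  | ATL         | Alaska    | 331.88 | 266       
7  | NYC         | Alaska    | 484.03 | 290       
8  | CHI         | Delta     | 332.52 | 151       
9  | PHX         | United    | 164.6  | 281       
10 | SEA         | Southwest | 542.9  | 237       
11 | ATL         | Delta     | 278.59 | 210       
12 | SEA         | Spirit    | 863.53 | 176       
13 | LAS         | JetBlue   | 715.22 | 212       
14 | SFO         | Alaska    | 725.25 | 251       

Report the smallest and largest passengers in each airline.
SELECT airline, MIN(passengers), MAX(passengers)
FROM flights
GROUP BY airline

Result:
  Alaska: min=251, max=290
  Delta: min=151, max=210
  JetBlue: min=96, max=256
  Southwest: min=69, max=237
  Spirit: min=176, max=176
  United: min=180, max=281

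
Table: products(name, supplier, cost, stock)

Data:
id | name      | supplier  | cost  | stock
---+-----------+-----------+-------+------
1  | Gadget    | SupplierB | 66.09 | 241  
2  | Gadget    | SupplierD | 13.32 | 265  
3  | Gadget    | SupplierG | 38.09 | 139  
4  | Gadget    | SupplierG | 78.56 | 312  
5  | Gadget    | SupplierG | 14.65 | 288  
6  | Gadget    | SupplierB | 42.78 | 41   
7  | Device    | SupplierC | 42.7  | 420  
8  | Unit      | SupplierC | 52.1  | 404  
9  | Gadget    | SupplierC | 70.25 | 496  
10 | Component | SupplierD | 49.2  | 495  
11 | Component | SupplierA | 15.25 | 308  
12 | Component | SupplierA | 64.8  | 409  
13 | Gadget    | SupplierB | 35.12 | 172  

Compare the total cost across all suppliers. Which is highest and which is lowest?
SELECT supplier, SUM(cost)
FROM products
GROUP BY supplier
ORDER BY SUM(cost)

All groups:
  SupplierD: 62.52
  SupplierA: 80.05
  SupplierG: 131.30
  SupplierB: 143.99
  SupplierC: 165.05

Highest: SupplierC (165.05)
Lowest: SupplierD (62.52)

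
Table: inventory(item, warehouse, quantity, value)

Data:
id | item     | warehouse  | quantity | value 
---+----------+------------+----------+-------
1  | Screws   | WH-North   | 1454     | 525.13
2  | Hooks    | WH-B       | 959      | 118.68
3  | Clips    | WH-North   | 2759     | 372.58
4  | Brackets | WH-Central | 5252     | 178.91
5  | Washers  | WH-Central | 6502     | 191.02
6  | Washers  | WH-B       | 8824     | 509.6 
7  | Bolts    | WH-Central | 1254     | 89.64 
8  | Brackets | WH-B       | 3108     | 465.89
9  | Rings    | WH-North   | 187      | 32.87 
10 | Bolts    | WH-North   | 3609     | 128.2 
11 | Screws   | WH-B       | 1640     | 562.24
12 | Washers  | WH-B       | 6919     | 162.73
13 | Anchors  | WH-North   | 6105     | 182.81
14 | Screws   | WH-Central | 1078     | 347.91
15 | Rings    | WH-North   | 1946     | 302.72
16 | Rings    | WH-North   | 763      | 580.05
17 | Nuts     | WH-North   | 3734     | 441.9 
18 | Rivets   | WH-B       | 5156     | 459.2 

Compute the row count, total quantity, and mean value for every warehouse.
SELECT warehouse,
       COUNT(*) as cnt,
       SUM(quantity) as total_quantity,
       AVG(value) as avg_value
FROM inventory
GROUP BY warehouse

Result:
  WH-B: 6 records, 26606 total quantity, 379.72 avg value
  WH-Central: 4 records, 14086 total quantity, 201.87 avg value
  WH-North: 8 records, 20557 total quantity, 320.78 avg value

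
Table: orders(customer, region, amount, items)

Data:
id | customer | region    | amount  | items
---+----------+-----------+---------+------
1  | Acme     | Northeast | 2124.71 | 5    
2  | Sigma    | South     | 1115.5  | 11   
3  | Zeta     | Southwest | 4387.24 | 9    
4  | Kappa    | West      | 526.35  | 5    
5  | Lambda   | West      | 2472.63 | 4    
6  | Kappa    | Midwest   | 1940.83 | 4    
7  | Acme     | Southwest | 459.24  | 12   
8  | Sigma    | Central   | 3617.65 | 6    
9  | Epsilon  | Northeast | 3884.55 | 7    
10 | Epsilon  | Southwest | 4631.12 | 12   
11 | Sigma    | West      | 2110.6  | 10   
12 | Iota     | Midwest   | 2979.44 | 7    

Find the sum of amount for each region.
SELECT region, SUM(amount) as result
FROM orders
GROUP BY region

Result:
  Central: 3617.65
  Midwest: 4920.27
  Northeast: 6009.26
  South: 1115.50
  Southwest: 9477.60
  West: 5109.58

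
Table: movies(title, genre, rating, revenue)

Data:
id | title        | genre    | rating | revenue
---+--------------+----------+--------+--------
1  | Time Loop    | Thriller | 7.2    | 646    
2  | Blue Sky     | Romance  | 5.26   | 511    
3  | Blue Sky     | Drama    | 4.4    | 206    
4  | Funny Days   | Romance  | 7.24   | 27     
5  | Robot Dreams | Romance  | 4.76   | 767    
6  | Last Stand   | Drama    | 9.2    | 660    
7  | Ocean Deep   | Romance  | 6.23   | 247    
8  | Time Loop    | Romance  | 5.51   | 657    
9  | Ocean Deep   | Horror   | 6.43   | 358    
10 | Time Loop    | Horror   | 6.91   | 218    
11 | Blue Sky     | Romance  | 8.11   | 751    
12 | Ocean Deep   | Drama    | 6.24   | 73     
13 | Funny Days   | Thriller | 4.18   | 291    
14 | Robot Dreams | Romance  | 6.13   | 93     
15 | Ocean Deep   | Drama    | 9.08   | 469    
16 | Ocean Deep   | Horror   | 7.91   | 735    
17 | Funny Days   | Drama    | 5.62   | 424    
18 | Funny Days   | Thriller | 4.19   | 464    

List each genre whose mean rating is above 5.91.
SELECT genre, AVG(rating)
FROM movies
GROUP BY genre
HAVING AVG(rating) > 5.91

Result:
  Drama: avg=6.91
  Horror: avg=7.08
  Romance: avg=6.18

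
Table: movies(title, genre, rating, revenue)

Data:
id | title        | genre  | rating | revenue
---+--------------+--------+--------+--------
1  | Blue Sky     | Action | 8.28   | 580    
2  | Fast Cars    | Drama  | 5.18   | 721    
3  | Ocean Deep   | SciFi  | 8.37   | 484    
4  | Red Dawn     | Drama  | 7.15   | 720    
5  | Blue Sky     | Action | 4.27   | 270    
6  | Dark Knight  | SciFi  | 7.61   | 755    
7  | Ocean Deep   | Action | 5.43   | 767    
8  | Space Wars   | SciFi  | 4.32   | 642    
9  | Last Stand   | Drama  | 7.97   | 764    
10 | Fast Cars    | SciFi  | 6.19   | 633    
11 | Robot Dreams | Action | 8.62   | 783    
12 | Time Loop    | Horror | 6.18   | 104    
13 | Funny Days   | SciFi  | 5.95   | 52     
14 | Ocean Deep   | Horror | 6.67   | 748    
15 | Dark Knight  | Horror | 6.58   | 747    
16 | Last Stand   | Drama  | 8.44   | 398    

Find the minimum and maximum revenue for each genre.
SELECT genre, MIN(revenue), MAX(revenue)
FROM movies
GROUP BY genre

Result:
  Action: min=270, max=783
  Drama: min=398, max=764
  Horror: min=104, max=748
  SciFi: min=52, max=755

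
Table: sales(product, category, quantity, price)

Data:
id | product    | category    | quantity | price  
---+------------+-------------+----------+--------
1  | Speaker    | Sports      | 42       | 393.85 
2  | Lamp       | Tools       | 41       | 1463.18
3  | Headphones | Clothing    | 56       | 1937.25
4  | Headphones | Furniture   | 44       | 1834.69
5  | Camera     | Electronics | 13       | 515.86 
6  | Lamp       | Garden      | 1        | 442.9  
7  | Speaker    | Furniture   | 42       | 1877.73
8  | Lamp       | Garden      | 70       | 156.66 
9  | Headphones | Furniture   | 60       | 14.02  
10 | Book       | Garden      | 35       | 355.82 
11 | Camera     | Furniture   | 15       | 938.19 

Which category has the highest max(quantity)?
SELECT category, MAX(quantity) as val
FROM sales
GROUP BY category
ORDER BY val DESC
LIMIT 1

Result: Garden with max(quantity) = 70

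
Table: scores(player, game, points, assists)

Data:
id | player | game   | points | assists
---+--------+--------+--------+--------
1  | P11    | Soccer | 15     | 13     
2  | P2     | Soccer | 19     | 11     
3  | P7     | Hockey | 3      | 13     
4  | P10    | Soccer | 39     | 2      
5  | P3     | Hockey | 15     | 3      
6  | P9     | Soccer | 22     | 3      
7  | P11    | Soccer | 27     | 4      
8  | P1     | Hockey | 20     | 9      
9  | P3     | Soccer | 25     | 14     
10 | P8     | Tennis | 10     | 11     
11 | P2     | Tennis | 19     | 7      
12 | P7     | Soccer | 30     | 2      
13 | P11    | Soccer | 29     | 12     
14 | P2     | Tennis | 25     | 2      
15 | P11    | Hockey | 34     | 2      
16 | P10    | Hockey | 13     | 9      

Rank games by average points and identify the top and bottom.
SELECT game, AVG(points)
FROM scores
GROUP BY game
ORDER BY AVG(points)

All groups:
  Hockey: 17.00
  Tennis: 18.00
  Soccer: 25.75

Highest: Soccer (25.75)
Lowest: Hockey (17.00)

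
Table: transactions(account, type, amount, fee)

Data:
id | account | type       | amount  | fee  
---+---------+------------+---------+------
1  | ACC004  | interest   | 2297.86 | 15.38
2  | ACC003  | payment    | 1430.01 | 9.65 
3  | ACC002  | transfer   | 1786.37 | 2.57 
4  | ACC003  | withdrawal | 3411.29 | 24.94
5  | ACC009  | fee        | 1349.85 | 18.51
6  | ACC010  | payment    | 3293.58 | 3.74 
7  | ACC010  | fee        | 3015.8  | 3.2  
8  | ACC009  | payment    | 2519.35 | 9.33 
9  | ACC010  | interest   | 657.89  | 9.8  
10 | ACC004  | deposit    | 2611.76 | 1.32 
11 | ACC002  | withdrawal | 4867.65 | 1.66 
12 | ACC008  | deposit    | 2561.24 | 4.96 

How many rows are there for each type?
SELECT type, COUNT(*) as count
FROM transactions
GROUP BY type

Result:
  deposit: 2
  fee: 2
  interest: 2
  payment: 3
  transfer: 1
  withdrawal: 2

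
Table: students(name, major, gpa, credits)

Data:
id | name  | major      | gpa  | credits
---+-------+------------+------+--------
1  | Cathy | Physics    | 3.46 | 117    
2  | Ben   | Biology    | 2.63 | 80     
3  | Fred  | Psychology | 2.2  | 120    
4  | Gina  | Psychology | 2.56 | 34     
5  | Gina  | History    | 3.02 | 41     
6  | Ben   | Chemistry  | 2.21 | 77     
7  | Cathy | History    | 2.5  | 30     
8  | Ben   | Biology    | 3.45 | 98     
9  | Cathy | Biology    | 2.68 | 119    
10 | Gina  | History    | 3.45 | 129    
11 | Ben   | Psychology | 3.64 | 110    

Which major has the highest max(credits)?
SELECT major, MAX(credits) as val
FROM students
GROUP BY major
ORDER BY val DESC
LIMIT 1

Result: History with max(credits) = 129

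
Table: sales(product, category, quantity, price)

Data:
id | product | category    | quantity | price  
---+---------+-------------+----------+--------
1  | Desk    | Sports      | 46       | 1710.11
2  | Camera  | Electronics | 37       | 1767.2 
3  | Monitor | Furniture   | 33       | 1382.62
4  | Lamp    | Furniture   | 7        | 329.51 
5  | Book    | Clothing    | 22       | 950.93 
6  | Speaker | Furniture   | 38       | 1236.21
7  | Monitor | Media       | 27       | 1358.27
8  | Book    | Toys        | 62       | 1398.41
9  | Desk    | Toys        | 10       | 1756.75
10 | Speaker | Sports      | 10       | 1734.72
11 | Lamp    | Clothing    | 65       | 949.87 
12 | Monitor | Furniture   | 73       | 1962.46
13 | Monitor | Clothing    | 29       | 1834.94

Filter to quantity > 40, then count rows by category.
SELECT category, COUNT(*)
FROM sales
WHERE quantity > 40
GROUP BY category

Note: WHERE filters rows before grouping.

Result:
  Clothing: 1
  Furniture: 1
  Sports: 1
  Toys: 1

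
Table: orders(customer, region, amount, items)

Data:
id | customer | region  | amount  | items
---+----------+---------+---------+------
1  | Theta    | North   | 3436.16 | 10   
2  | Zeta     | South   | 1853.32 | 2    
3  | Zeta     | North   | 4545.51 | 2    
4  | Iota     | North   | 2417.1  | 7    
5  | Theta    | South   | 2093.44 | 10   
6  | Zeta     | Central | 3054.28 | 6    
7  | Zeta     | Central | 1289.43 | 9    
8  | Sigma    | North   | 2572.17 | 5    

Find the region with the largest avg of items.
SELECT region, AVG(items) as val
FROM orders
GROUP BY region
ORDER BY val DESC
LIMIT 1

Result: Central with avg(items) = 7.50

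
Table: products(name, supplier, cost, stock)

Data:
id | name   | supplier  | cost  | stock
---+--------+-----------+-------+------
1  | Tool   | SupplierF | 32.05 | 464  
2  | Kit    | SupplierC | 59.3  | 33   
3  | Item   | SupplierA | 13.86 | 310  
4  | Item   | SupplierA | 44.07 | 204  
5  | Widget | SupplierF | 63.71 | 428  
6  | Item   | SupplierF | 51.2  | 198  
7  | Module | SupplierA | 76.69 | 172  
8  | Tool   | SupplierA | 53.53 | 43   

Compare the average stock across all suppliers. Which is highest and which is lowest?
SELECT supplier, AVG(stock)
FROM products
GROUP BY supplier
ORDER BY AVG(stock)

All groups:
  SupplierC: 33.00
  SupplierA: 182.25
  SupplierF: 363.33

Highest: SupplierF (363.33)
Lowest: SupplierC (33.00)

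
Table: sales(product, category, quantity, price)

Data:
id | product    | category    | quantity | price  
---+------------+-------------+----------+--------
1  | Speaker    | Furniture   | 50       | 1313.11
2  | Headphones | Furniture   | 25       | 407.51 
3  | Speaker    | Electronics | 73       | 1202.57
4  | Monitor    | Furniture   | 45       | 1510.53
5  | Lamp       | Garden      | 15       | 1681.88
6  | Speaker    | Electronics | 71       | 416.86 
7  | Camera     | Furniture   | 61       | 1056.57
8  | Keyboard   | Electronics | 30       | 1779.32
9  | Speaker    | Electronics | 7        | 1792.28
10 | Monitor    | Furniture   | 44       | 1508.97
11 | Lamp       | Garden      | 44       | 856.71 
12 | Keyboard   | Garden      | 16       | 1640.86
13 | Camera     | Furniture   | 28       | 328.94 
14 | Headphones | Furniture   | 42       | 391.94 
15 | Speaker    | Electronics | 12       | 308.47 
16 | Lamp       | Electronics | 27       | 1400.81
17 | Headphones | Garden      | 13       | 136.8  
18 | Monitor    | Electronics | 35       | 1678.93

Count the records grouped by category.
SELECT category, COUNT(*) as count
FROM sales
GROUP BY category

Result:
  Electronics: 7
  Furniture: 7
  Garden: 4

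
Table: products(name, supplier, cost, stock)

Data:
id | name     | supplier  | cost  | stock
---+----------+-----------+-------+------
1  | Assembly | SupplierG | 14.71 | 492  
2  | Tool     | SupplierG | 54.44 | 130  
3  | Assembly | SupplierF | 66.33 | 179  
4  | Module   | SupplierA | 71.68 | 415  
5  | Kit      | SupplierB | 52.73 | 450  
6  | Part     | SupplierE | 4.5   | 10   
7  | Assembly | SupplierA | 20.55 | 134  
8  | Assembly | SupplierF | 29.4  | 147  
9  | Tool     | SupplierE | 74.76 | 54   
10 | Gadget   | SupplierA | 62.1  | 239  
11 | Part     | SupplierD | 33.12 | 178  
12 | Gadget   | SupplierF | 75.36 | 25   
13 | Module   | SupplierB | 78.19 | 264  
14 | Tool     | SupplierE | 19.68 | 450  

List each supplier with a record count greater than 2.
SELECT supplier, COUNT(*) as cnt
FROM products
GROUP BY supplier
HAVING COUNT(*) > 2

Result:
  SupplierA: 3
  SupplierE: 3
  SupplierF: 3

Note: HAVING filters groups after aggregation, WHERE filters rows before.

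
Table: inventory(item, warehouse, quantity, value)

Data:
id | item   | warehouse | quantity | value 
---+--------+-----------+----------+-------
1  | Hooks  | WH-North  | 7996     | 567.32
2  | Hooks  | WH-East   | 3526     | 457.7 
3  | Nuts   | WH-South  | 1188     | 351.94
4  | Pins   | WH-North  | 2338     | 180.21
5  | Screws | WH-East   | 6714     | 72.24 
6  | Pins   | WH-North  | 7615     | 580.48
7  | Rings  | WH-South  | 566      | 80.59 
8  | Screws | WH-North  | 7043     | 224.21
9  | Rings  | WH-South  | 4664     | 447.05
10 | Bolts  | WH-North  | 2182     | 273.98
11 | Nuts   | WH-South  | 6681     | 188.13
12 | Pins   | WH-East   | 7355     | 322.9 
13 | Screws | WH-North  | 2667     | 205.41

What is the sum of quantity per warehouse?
SELECT warehouse, SUM(quantity) as result
FROM inventory
GROUP BY warehouse

Result:
  WH-East: 17595
  WH-North: 29841
  WH-South: 13099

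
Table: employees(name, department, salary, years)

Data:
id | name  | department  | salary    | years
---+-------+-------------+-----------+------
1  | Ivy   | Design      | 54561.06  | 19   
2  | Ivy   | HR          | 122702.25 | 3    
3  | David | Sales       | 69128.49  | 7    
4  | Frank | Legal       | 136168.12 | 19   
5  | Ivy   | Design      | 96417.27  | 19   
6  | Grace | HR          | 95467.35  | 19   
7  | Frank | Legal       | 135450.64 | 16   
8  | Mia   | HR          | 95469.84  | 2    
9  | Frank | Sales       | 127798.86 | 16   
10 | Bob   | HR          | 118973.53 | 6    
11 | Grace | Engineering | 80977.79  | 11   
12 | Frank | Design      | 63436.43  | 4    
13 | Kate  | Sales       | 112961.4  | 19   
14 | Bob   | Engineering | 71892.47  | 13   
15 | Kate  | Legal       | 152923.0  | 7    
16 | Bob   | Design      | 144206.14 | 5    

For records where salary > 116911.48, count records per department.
SELECT department, COUNT(*)
FROM employees
WHERE salary > 116911.48
GROUP BY department

Note: WHERE filters rows before grouping.

Result:
  Design: 1
  HR: 2
  Legal: 3
  Sales: 1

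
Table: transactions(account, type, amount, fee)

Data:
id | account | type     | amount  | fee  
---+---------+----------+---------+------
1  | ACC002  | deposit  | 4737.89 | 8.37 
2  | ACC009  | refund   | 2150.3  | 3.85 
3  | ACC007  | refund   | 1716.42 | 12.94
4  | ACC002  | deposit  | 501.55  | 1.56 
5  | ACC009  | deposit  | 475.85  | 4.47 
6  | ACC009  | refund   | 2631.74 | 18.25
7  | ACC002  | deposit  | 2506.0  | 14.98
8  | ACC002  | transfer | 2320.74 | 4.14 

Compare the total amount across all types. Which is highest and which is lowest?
SELECT type, SUM(amount)
FROM transactions
GROUP BY type
ORDER BY SUM(amount)

All groups:
  transfer: 2320.74
  refund: 6498.46
  deposit: 8221.29

Highest: deposit (8221.29)
Lowest: transfer (2320.74)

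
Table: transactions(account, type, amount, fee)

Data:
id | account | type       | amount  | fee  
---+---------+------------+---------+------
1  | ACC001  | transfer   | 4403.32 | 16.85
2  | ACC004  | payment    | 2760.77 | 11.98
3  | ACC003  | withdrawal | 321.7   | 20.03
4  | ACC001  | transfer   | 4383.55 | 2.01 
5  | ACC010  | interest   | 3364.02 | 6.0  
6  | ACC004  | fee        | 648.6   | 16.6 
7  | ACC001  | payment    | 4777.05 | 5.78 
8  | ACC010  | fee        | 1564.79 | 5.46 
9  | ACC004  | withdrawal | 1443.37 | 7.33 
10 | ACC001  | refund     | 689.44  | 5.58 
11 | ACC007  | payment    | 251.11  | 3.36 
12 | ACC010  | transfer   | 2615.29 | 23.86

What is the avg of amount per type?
SELECT type, AVG(amount) as result
FROM transactions
GROUP BY type

Result:
  fee: 1106.70
  interest: 3364.02
  payment: 2596.31
  refund: 689.44
  transfer: 3800.72
  withdrawal: 882.54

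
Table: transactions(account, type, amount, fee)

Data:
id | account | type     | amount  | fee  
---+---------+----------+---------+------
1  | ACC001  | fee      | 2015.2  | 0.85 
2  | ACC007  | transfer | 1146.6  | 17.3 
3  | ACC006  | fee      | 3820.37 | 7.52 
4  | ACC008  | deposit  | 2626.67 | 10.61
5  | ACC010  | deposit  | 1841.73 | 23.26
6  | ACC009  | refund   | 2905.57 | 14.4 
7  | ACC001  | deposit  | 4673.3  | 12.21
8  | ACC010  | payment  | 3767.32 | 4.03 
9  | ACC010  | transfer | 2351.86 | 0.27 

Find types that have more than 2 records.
SELECT type, COUNT(*) as cnt
FROM transactions
GROUP BY type
HAVING COUNT(*) > 2

Result:
  deposit: 3

Note: HAVING filters groups after aggregation, WHERE filters rows before.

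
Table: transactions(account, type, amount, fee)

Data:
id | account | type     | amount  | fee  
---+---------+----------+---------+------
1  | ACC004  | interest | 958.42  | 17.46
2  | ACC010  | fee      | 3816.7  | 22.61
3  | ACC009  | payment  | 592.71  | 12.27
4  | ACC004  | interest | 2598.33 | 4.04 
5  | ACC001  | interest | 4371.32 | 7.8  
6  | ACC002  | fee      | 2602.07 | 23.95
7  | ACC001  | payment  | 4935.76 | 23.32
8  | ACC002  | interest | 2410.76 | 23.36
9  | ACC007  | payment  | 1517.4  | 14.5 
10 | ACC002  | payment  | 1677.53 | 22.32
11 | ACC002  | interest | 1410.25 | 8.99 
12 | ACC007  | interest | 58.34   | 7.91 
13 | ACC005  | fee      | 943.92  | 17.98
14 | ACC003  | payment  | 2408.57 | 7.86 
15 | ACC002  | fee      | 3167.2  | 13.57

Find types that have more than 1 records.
SELECT type, COUNT(*) as cnt
FROM transactions
GROUP BY type
HAVING COUNT(*) > 1

Result:
  fee: 4
  interest: 6
  payment: 5

Note: HAVING filters groups after aggregation, WHERE filters rows before.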